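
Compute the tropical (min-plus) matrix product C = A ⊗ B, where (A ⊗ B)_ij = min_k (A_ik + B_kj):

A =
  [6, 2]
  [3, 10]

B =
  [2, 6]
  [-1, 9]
A ⊗ B =
  [1, 11]
  [5, 9]

Apply the min-plus product entry-by-entry:
  C[0][0] = min over k of (A[0][0] + B[0][0] = 6 + 2 = 8, A[0][1] + B[1][0] = 2 + -1 = 1) = 1 (attained at k = 1)
  C[0][1] = min over k of (A[0][0] + B[0][1] = 6 + 6 = 12, A[0][1] + B[1][1] = 2 + 9 = 11) = 11 (attained at k = 1)
  C[1][0] = min over k of (A[1][0] + B[0][0] = 3 + 2 = 5, A[1][1] + B[1][0] = 10 + -1 = 9) = 5 (attained at k = 0)
  C[1][1] = min over k of (A[1][0] + B[0][1] = 3 + 6 = 9, A[1][1] + B[1][1] = 10 + 9 = 19) = 9 (attained at k = 0)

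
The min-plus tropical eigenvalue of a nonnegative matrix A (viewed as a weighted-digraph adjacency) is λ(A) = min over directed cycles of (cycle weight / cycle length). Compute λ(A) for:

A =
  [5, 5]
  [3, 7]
λ(A) = 4

Enumerate directed cycles and compute their means (weight / length). Sample:
  cycle 0 → 0: weight = 5, length = 1, mean = 5/1 ≈ 5.000
  cycle 1 → 1: weight = 7, length = 1, mean = 7/1 ≈ 7.000
  cycle 0 → 1 → 0: weight = 8, length = 2, mean = 8/2 ≈ 4.000
  cycle 1 → 0 → 1: weight = 8, length = 2, mean = 8/2 ≈ 4.000
Minimum mean = 4.000, attained e.g. along the cycle 0 → 1 → 0 with weight 8 and length 2. So λ(A) = 8/2 = 4.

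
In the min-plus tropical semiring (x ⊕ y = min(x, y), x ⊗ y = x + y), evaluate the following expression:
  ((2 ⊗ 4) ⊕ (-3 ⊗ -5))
((2 ⊗ 4) ⊕ (-3 ⊗ -5)) = -8

Expand innermost to outermost. Recall ⊕ takes the minimum of its arguments and ⊗ takes their sum. Working out the expression ((2 ⊗ 4) ⊕ (-3 ⊗ -5)) gives -8.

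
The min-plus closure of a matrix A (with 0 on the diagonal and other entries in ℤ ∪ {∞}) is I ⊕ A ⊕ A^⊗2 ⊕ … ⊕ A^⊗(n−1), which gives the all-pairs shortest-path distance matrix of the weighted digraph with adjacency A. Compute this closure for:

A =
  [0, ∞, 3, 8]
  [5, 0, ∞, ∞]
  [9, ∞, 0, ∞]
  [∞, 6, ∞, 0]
Closure =
  [0, 14, 3, 8]
  [5, 0, 8, 13]
  [9, 23, 0, 17]
  [11, 6, 14, 0]

This is the Floyd-Warshall all-pairs shortest-path computation. For each intermediate vertex k = 0, 1, …, 3, update dist[i][j] ← min(dist[i][j], dist[i][k] + dist[k][j]). The final matrix gives, for each (i, j), the minimum total weight of any directed path from i to j (possibly empty when i = j).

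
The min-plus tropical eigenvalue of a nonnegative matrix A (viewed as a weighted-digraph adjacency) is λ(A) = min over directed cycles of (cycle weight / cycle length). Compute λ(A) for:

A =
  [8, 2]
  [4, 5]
λ(A) = 3

Enumerate directed cycles and compute their means (weight / length). Sample:
  cycle 0 → 0: weight = 8, length = 1, mean = 8/1 ≈ 8.000
  cycle 1 → 1: weight = 5, length = 1, mean = 5/1 ≈ 5.000
  cycle 0 → 1 → 0: weight = 6, length = 2, mean = 6/2 ≈ 3.000
  cycle 1 → 0 → 1: weight = 6, length = 2, mean = 6/2 ≈ 3.000
Minimum mean = 3.000, attained e.g. along the cycle 0 → 1 → 0 with weight 6 and length 2. So λ(A) = 6/2 = 3.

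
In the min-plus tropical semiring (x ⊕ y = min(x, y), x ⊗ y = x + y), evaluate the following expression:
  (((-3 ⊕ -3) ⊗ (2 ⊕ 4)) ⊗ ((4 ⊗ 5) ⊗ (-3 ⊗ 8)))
(((-3 ⊕ -3) ⊗ (2 ⊕ 4)) ⊗ ((4 ⊗ 5) ⊗ (-3 ⊗ 8))) = 13

Expand innermost to outermost. Recall ⊕ takes the minimum of its arguments and ⊗ takes their sum. Working out the expression (((-3 ⊕ -3) ⊗ (2 ⊕ 4)) ⊗ ((4 ⊗ 5) ⊗ (-3 ⊗ 8))) gives 13.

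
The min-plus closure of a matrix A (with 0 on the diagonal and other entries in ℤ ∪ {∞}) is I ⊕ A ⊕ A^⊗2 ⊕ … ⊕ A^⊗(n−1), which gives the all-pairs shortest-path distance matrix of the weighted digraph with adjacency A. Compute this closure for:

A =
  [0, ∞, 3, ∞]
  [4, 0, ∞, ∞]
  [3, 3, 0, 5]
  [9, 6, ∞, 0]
Closure =
  [0, 6, 3, 8]
  [4, 0, 7, 12]
  [3, 3, 0, 5]
  [9, 6, 12, 0]

This is the Floyd-Warshall all-pairs shortest-path computation. For each intermediate vertex k = 0, 1, …, 3, update dist[i][j] ← min(dist[i][j], dist[i][k] + dist[k][j]). The final matrix gives, for each (i, j), the minimum total weight of any directed path from i to j (possibly empty when i = j).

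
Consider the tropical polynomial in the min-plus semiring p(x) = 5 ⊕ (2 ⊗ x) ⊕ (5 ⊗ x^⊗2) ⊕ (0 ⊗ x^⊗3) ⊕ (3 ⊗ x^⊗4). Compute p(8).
p(8) = 5

A tropical monomial a ⊗ x^⊗i evaluates to a + i · x. Evaluating each term at x = 8:
  Term 0 contributes 5 + 0 · 8 = 5
  Term 1 contributes 2 + 1 · 8 = 10
  Term 2 contributes 5 + 2 · 8 = 21
  Term 3 contributes 0 + 3 · 8 = 24
  Term 4 contributes 3 + 4 · 8 = 35
p(8) = ⊕ of these = min[5, 10, 21, 24, 35] = 5.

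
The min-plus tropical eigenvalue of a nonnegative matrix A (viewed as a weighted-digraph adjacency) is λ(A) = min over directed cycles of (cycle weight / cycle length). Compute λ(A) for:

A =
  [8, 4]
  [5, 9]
λ(A) = 9/2

Enumerate directed cycles and compute their means (weight / length). Sample:
  cycle 0 → 0: weight = 8, length = 1, mean = 8/1 ≈ 8.000
  cycle 1 → 1: weight = 9, length = 1, mean = 9/1 ≈ 9.000
  cycle 0 → 1 → 0: weight = 9, length = 2, mean = 9/2 ≈ 4.500
  cycle 1 → 0 → 1: weight = 9, length = 2, mean = 9/2 ≈ 4.500
Minimum mean = 4.500, attained e.g. along the cycle 0 → 1 → 0 with weight 9 and length 2. So λ(A) = 9/2 = 9/2.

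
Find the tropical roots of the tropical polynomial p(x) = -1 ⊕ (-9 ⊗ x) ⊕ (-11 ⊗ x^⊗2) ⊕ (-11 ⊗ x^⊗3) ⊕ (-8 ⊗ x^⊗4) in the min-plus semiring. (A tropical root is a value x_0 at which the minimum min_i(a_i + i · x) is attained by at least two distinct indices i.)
Roots: {-3, 0, 2, 8}

Each tropical root is a break point of the lower envelope of the lines y = a_i + i · x (there are 5 lines, with slopes 0, 1, ..., 4). Only the lines that attain the minimum somewhere contribute to roots; other lines are dominated. Here the surviving (envelope) indices are i = 4, i = 3, i = 2, i = 1, i = 0.
Intersections between consecutive envelope lines give the roots: for adjacent envelope indices i < j the intersection is x = (a_i − a_j) / (j − i). Reading off the sorted break points: {-3, 0, 2, 8}.
Verification: at each break x_0, at least two indices attain the minimum of min_i(a_i + i · x_0).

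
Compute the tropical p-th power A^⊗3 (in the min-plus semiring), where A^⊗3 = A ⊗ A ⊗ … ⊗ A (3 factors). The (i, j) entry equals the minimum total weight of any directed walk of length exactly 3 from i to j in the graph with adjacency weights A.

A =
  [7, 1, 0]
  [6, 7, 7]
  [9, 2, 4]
A^⊗3 =
  [8, 6, 7]
  [13, 8, 10]
  [12, 9, 8]

Each entry (A^⊗3)_ij equals the minimum over all length-3 walks i = v_0 → v_1 → … → v_3 = j of Σ_t A[v_t][v_{t+1}]. For example, for (i, j) = (0, 2) we minimise over 9 possible intermediate vertex sequences; the minimum is 7, attained along the walk 0 → 1 → 0 → 2.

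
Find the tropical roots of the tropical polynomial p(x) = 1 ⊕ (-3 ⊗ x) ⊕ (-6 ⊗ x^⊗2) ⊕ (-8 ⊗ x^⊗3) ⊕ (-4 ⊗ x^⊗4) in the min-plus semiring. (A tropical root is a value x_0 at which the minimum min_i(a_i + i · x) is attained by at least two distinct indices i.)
Roots: {-4, 2, 3, 4}

Each tropical root is a break point of the lower envelope of the lines y = a_i + i · x (there are 5 lines, with slopes 0, 1, ..., 4). Only the lines that attain the minimum somewhere contribute to roots; other lines are dominated. Here the surviving (envelope) indices are i = 4, i = 3, i = 2, i = 1, i = 0.
Intersections between consecutive envelope lines give the roots: for adjacent envelope indices i < j the intersection is x = (a_i − a_j) / (j − i). Reading off the sorted break points: {-4, 2, 3, 4}.
Verification: at each break x_0, at least two indices attain the minimum of min_i(a_i + i · x_0).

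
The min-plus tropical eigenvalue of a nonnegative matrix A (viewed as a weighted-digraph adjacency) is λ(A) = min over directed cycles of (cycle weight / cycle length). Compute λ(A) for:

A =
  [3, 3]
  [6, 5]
λ(A) = 3

Enumerate directed cycles and compute their means (weight / length). Sample:
  cycle 0 → 0: weight = 3, length = 1, mean = 3/1 ≈ 3.000
  cycle 1 → 1: weight = 5, length = 1, mean = 5/1 ≈ 5.000
  cycle 0 → 1 → 0: weight = 9, length = 2, mean = 9/2 ≈ 4.500
  cycle 1 → 0 → 1: weight = 9, length = 2, mean = 9/2 ≈ 4.500
Minimum mean = 3.000, attained e.g. along the cycle 0 → 0 with weight 3 and length 1. So λ(A) = 3/1 = 3.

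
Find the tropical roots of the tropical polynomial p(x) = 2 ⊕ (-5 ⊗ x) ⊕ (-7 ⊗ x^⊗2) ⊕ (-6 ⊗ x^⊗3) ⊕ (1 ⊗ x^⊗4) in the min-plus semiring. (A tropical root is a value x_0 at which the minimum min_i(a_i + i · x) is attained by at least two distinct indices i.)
Roots: {-7, -1, 2, 7}

Each tropical root is a break point of the lower envelope of the lines y = a_i + i · x (there are 5 lines, with slopes 0, 1, ..., 4). Only the lines that attain the minimum somewhere contribute to roots; other lines are dominated. Here the surviving (envelope) indices are i = 4, i = 3, i = 2, i = 1, i = 0.
Intersections between consecutive envelope lines give the roots: for adjacent envelope indices i < j the intersection is x = (a_i − a_j) / (j − i). Reading off the sorted break points: {-7, -1, 2, 7}.
Verification: at each break x_0, at least two indices attain the minimum of min_i(a_i + i · x_0).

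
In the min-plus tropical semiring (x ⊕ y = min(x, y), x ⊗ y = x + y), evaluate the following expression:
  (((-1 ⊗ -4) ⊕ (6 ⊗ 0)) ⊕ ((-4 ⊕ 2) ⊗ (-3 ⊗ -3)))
(((-1 ⊗ -4) ⊕ (6 ⊗ 0)) ⊕ ((-4 ⊕ 2) ⊗ (-3 ⊗ -3))) = -10

Expand innermost to outermost. Recall ⊕ takes the minimum of its arguments and ⊗ takes their sum. Working out the expression (((-1 ⊗ -4) ⊕ (6 ⊗ 0)) ⊕ ((-4 ⊕ 2) ⊗ (-3 ⊗ -3))) gives -10.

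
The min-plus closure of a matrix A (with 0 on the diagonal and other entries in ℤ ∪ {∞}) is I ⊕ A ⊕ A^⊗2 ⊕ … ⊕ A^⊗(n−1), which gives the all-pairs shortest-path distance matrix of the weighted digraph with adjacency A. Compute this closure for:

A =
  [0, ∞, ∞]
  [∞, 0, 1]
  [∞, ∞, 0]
Closure =
  [0, ∞, ∞]
  [∞, 0, 1]
  [∞, ∞, 0]

This is the Floyd-Warshall all-pairs shortest-path computation. For each intermediate vertex k = 0, 1, …, 2, update dist[i][j] ← min(dist[i][j], dist[i][k] + dist[k][j]). The final matrix gives, for each (i, j), the minimum total weight of any directed path from i to j (possibly empty when i = j).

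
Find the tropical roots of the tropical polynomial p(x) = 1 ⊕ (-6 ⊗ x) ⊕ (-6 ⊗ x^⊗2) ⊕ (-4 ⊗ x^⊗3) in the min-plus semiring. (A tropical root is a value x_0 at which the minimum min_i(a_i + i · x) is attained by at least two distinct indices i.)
Roots: {-2, 0, 7}

Each tropical root is a break point of the lower envelope of the lines y = a_i + i · x (there are 4 lines, with slopes 0, 1, ..., 3). Only the lines that attain the minimum somewhere contribute to roots; other lines are dominated. Here the surviving (envelope) indices are i = 3, i = 2, i = 1, i = 0.
Intersections between consecutive envelope lines give the roots: for adjacent envelope indices i < j the intersection is x = (a_i − a_j) / (j − i). Reading off the sorted break points: {-2, 0, 7}.
Verification: at each break x_0, at least two indices attain the minimum of min_i(a_i + i · x_0).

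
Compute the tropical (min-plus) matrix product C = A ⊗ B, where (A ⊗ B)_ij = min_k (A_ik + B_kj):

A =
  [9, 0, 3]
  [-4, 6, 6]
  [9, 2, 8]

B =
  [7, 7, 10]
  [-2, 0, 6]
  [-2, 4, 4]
A ⊗ B =
  [-2, 0, 6]
  [3, 3, 6]
  [0, 2, 8]

Apply the min-plus product entry-by-entry:
  C[0][0] = min over k of (A[0][0] + B[0][0] = 9 + 7 = 16, A[0][1] + B[1][0] = 0 + -2 = -2, A[0][2] + B[2][0] = 3 + -2 = 1) = -2 (attained at k = 1)
  C[0][1] = min over k of (A[0][0] + B[0][1] = 9 + 7 = 16, A[0][1] + B[1][1] = 0 + 0 = 0, A[0][2] + B[2][1] = 3 + 4 = 7) = 0 (attained at k = 1)
  C[0][2] = min over k of (A[0][0] + B[0][2] = 9 + 10 = 19, A[0][1] + B[1][2] = 0 + 6 = 6, A[0][2] + B[2][2] = 3 + 4 = 7) = 6 (attained at k = 1)
  C[1][0] = min over k of (A[1][0] + B[0][0] = -4 + 7 = 3, A[1][1] + B[1][0] = 6 + -2 = 4, A[1][2] + B[2][0] = 6 + -2 = 4) = 3 (attained at k = 0)
  C[1][1] = min over k of (A[1][0] + B[0][1] = -4 + 7 = 3, A[1][1] + B[1][1] = 6 + 0 = 6, A[1][2] + B[2][1] = 6 + 4 = 10) = 3 (attained at k = 0)
  C[1][2] = min over k of (A[1][0] + B[0][2] = -4 + 10 = 6, A[1][1] + B[1][2] = 6 + 6 = 12, A[1][2] + B[2][2] = 6 + 4 = 10) = 6 (attained at k = 0)
  C[2][0] = min over k of (A[2][0] + B[0][0] = 9 + 7 = 16, A[2][1] + B[1][0] = 2 + -2 = 0, A[2][2] + B[2][0] = 8 + -2 = 6) = 0 (attained at k = 1)
  C[2][1] = min over k of (A[2][0] + B[0][1] = 9 + 7 = 16, A[2][1] + B[1][1] = 2 + 0 = 2, A[2][2] + B[2][1] = 8 + 4 = 12) = 2 (attained at k = 1)
  C[2][2] = min over k of (A[2][0] + B[0][2] = 9 + 10 = 19, A[2][1] + B[1][2] = 2 + 6 = 8, A[2][2] + B[2][2] = 8 + 4 = 12) = 8 (attained at k = 1)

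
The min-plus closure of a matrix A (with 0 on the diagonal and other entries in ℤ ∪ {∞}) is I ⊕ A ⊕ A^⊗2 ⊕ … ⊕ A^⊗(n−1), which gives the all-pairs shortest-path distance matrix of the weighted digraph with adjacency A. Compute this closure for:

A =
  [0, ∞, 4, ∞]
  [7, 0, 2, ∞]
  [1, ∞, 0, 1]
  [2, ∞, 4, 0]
Closure =
  [0, ∞, 4, 5]
  [3, 0, 2, 3]
  [1, ∞, 0, 1]
  [2, ∞, 4, 0]

This is the Floyd-Warshall all-pairs shortest-path computation. For each intermediate vertex k = 0, 1, …, 3, update dist[i][j] ← min(dist[i][j], dist[i][k] + dist[k][j]). The final matrix gives, for each (i, j), the minimum total weight of any directed path from i to j (possibly empty when i = j).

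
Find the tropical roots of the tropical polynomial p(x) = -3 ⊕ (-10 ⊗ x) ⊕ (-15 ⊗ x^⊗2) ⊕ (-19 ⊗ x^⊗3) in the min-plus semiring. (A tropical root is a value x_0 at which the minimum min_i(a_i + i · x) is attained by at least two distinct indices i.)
Roots: {4, 5, 7}

Each tropical root is a break point of the lower envelope of the lines y = a_i + i · x (there are 4 lines, with slopes 0, 1, ..., 3). Only the lines that attain the minimum somewhere contribute to roots; other lines are dominated. Here the surviving (envelope) indices are i = 3, i = 2, i = 1, i = 0.
Intersections between consecutive envelope lines give the roots: for adjacent envelope indices i < j the intersection is x = (a_i − a_j) / (j − i). Reading off the sorted break points: {4, 5, 7}.
Verification: at each break x_0, at least two indices attain the minimum of min_i(a_i + i · x_0).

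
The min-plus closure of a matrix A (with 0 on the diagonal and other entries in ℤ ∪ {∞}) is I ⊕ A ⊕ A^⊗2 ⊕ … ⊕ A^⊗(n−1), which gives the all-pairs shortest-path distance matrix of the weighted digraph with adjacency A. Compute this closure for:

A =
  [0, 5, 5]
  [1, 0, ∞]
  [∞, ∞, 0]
Closure =
  [0, 5, 5]
  [1, 0, 6]
  [∞, ∞, 0]

This is the Floyd-Warshall all-pairs shortest-path computation. For each intermediate vertex k = 0, 1, …, 2, update dist[i][j] ← min(dist[i][j], dist[i][k] + dist[k][j]). The final matrix gives, for each (i, j), the minimum total weight of any directed path from i to j (possibly empty when i = j).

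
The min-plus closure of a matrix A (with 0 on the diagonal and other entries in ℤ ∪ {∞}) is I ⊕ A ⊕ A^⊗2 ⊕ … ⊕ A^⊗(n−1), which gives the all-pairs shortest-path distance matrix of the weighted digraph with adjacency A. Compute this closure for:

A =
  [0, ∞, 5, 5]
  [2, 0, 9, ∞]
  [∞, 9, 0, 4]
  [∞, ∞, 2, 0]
Closure =
  [0, 14, 5, 5]
  [2, 0, 7, 7]
  [11, 9, 0, 4]
  [13, 11, 2, 0]

This is the Floyd-Warshall all-pairs shortest-path computation. For each intermediate vertex k = 0, 1, …, 3, update dist[i][j] ← min(dist[i][j], dist[i][k] + dist[k][j]). The final matrix gives, for each (i, j), the minimum total weight of any directed path from i to j (possibly empty when i = j).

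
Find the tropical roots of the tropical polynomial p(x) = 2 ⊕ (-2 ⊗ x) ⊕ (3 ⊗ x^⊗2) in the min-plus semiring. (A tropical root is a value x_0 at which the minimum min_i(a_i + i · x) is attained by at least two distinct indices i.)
Roots: {-5, 4}

Each tropical root is a break point of the lower envelope of the lines y = a_i + i · x (there are 3 lines, with slopes 0, 1, ..., 2). Only the lines that attain the minimum somewhere contribute to roots; other lines are dominated. Here the surviving (envelope) indices are i = 2, i = 1, i = 0.
Intersections between consecutive envelope lines give the roots: for adjacent envelope indices i < j the intersection is x = (a_i − a_j) / (j − i). Reading off the sorted break points: {-5, 4}.
Verification: at each break x_0, at least two indices attain the minimum of min_i(a_i + i · x_0).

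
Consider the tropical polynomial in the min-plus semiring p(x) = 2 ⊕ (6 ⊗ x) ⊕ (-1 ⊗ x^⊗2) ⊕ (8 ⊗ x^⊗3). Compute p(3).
p(3) = 2

A tropical monomial a ⊗ x^⊗i evaluates to a + i · x. Evaluating each term at x = 3:
  Term 0 contributes 2 + 0 · 3 = 2
  Term 1 contributes 6 + 1 · 3 = 9
  Term 2 contributes -1 + 2 · 3 = 5
  Term 3 contributes 8 + 3 · 3 = 17
p(3) = ⊕ of these = min[2, 9, 5, 17] = 2.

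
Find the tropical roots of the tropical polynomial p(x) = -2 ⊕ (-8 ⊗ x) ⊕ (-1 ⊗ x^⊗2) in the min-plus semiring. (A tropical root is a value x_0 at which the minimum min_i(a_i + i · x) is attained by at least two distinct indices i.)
Roots: {-7, 6}

Each tropical root is a break point of the lower envelope of the lines y = a_i + i · x (there are 3 lines, with slopes 0, 1, ..., 2). Only the lines that attain the minimum somewhere contribute to roots; other lines are dominated. Here the surviving (envelope) indices are i = 2, i = 1, i = 0.
Intersections between consecutive envelope lines give the roots: for adjacent envelope indices i < j the intersection is x = (a_i − a_j) / (j − i). Reading off the sorted break points: {-7, 6}.
Verification: at each break x_0, at least two indices attain the minimum of min_i(a_i + i · x_0).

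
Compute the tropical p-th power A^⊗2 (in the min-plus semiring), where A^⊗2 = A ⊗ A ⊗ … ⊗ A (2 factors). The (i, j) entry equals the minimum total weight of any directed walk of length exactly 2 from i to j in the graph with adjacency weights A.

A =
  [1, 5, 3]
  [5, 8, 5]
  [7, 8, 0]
A^⊗2 =
  [2, 6, 3]
  [6, 10, 5]
  [7, 8, 0]

Each entry (A^⊗2)_ij equals the minimum over all length-2 walks i = v_0 → v_1 → … → v_2 = j of Σ_t A[v_t][v_{t+1}]. For example, for (i, j) = (0, 2) we minimise over 3 possible intermediate vertex sequences; the minimum is 3, attained along the walk 0 → 2 → 2.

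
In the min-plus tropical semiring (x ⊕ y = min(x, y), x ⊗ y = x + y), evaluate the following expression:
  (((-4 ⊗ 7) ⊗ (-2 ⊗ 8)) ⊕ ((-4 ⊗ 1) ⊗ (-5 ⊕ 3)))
(((-4 ⊗ 7) ⊗ (-2 ⊗ 8)) ⊕ ((-4 ⊗ 1) ⊗ (-5 ⊕ 3))) = -8

Expand innermost to outermost. Recall ⊕ takes the minimum of its arguments and ⊗ takes their sum. Working out the expression (((-4 ⊗ 7) ⊗ (-2 ⊗ 8)) ⊕ ((-4 ⊗ 1) ⊗ (-5 ⊕ 3))) gives -8.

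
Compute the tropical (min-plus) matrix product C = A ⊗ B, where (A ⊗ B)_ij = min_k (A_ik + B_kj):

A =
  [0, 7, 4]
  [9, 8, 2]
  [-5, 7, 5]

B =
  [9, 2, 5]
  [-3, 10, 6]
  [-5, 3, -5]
A ⊗ B =
  [-1, 2, -1]
  [-3, 5, -3]
  [0, -3, 0]

Apply the min-plus product entry-by-entry:
  C[0][0] = min over k of (A[0][0] + B[0][0] = 0 + 9 = 9, A[0][1] + B[1][0] = 7 + -3 = 4, A[0][2] + B[2][0] = 4 + -5 = -1) = -1 (attained at k = 2)
  C[0][1] = min over k of (A[0][0] + B[0][1] = 0 + 2 = 2, A[0][1] + B[1][1] = 7 + 10 = 17, A[0][2] + B[2][1] = 4 + 3 = 7) = 2 (attained at k = 0)
  C[0][2] = min over k of (A[0][0] + B[0][2] = 0 + 5 = 5, A[0][1] + B[1][2] = 7 + 6 = 13, A[0][2] + B[2][2] = 4 + -5 = -1) = -1 (attained at k = 2)
  C[1][0] = min over k of (A[1][0] + B[0][0] = 9 + 9 = 18, A[1][1] + B[1][0] = 8 + -3 = 5, A[1][2] + B[2][0] = 2 + -5 = -3) = -3 (attained at k = 2)
  C[1][1] = min over k of (A[1][0] + B[0][1] = 9 + 2 = 11, A[1][1] + B[1][1] = 8 + 10 = 18, A[1][2] + B[2][1] = 2 + 3 = 5) = 5 (attained at k = 2)
  C[1][2] = min over k of (A[1][0] + B[0][2] = 9 + 5 = 14, A[1][1] + B[1][2] = 8 + 6 = 14, A[1][2] + B[2][2] = 2 + -5 = -3) = -3 (attained at k = 2)
  C[2][0] = min over k of (A[2][0] + B[0][0] = -5 + 9 = 4, A[2][1] + B[1][0] = 7 + -3 = 4, A[2][2] + B[2][0] = 5 + -5 = 0) = 0 (attained at k = 2)
  C[2][1] = min over k of (A[2][0] + B[0][1] = -5 + 2 = -3, A[2][1] + B[1][1] = 7 + 10 = 17, A[2][2] + B[2][1] = 5 + 3 = 8) = -3 (attained at k = 0)
  C[2][2] = min over k of (A[2][0] + B[0][2] = -5 + 5 = 0, A[2][1] + B[1][2] = 7 + 6 = 13, A[2][2] + B[2][2] = 5 + -5 = 0) = 0 (attained at k = 0)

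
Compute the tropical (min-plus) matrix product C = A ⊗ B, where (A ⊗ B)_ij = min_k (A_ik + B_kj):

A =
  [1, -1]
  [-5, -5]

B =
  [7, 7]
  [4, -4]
A ⊗ B =
  [3, -5]
  [-1, -9]

Apply the min-plus product entry-by-entry:
  C[0][0] = min over k of (A[0][0] + B[0][0] = 1 + 7 = 8, A[0][1] + B[1][0] = -1 + 4 = 3) = 3 (attained at k = 1)
  C[0][1] = min over k of (A[0][0] + B[0][1] = 1 + 7 = 8, A[0][1] + B[1][1] = -1 + -4 = -5) = -5 (attained at k = 1)
  C[1][0] = min over k of (A[1][0] + B[0][0] = -5 + 7 = 2, A[1][1] + B[1][0] = -5 + 4 = -1) = -1 (attained at k = 1)
  C[1][1] = min over k of (A[1][0] + B[0][1] = -5 + 7 = 2, A[1][1] + B[1][1] = -5 + -4 = -9) = -9 (attained at k = 1)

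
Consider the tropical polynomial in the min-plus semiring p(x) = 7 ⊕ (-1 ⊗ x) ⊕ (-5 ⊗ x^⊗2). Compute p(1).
p(1) = -3

A tropical monomial a ⊗ x^⊗i evaluates to a + i · x. Evaluating each term at x = 1:
  Term 0 contributes 7 + 0 · 1 = 7
  Term 1 contributes -1 + 1 · 1 = 0
  Term 2 contributes -5 + 2 · 1 = -3
p(1) = ⊕ of these = min[7, 0, -3] = -3.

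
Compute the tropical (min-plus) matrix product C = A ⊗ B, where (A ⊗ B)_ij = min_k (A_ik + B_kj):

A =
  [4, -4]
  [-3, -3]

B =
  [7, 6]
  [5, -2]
A ⊗ B =
  [1, -6]
  [2, -5]

Apply the min-plus product entry-by-entry:
  C[0][0] = min over k of (A[0][0] + B[0][0] = 4 + 7 = 11, A[0][1] + B[1][0] = -4 + 5 = 1) = 1 (attained at k = 1)
  C[0][1] = min over k of (A[0][0] + B[0][1] = 4 + 6 = 10, A[0][1] + B[1][1] = -4 + -2 = -6) = -6 (attained at k = 1)
  C[1][0] = min over k of (A[1][0] + B[0][0] = -3 + 7 = 4, A[1][1] + B[1][0] = -3 + 5 = 2) = 2 (attained at k = 1)
  C[1][1] = min over k of (A[1][0] + B[0][1] = -3 + 6 = 3, A[1][1] + B[1][1] = -3 + -2 = -5) = -5 (attained at k = 1)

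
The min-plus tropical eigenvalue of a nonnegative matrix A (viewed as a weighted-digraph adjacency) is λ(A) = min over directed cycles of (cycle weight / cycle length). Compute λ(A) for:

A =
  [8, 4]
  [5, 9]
λ(A) = 9/2

Enumerate directed cycles and compute their means (weight / length). Sample:
  cycle 0 → 0: weight = 8, length = 1, mean = 8/1 ≈ 8.000
  cycle 1 → 1: weight = 9, length = 1, mean = 9/1 ≈ 9.000
  cycle 0 → 1 → 0: weight = 9, length = 2, mean = 9/2 ≈ 4.500
  cycle 1 → 0 → 1: weight = 9, length = 2, mean = 9/2 ≈ 4.500
Minimum mean = 4.500, attained e.g. along the cycle 0 → 1 → 0 with weight 9 and length 2. So λ(A) = 9/2 = 9/2.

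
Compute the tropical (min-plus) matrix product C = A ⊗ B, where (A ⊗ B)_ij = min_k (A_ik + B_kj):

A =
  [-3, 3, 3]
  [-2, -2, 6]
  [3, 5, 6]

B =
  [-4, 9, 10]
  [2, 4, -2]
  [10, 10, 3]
A ⊗ B =
  [-7, 6, 1]
  [-6, 2, -4]
  [-1, 9, 3]

Apply the min-plus product entry-by-entry:
  C[0][0] = min over k of (A[0][0] + B[0][0] = -3 + -4 = -7, A[0][1] + B[1][0] = 3 + 2 = 5, A[0][2] + B[2][0] = 3 + 10 = 13) = -7 (attained at k = 0)
  C[0][1] = min over k of (A[0][0] + B[0][1] = -3 + 9 = 6, A[0][1] + B[1][1] = 3 + 4 = 7, A[0][2] + B[2][1] = 3 + 10 = 13) = 6 (attained at k = 0)
  C[0][2] = min over k of (A[0][0] + B[0][2] = -3 + 10 = 7, A[0][1] + B[1][2] = 3 + -2 = 1, A[0][2] + B[2][2] = 3 + 3 = 6) = 1 (attained at k = 1)
  C[1][0] = min over k of (A[1][0] + B[0][0] = -2 + -4 = -6, A[1][1] + B[1][0] = -2 + 2 = 0, A[1][2] + B[2][0] = 6 + 10 = 16) = -6 (attained at k = 0)
  C[1][1] = min over k of (A[1][0] + B[0][1] = -2 + 9 = 7, A[1][1] + B[1][1] = -2 + 4 = 2, A[1][2] + B[2][1] = 6 + 10 = 16) = 2 (attained at k = 1)
  C[1][2] = min over k of (A[1][0] + B[0][2] = -2 + 10 = 8, A[1][1] + B[1][2] = -2 + -2 = -4, A[1][2] + B[2][2] = 6 + 3 = 9) = -4 (attained at k = 1)
  C[2][0] = min over k of (A[2][0] + B[0][0] = 3 + -4 = -1, A[2][1] + B[1][0] = 5 + 2 = 7, A[2][2] + B[2][0] = 6 + 10 = 16) = -1 (attained at k = 0)
  C[2][1] = min over k of (A[2][0] + B[0][1] = 3 + 9 = 12, A[2][1] + B[1][1] = 5 + 4 = 9, A[2][2] + B[2][1] = 6 + 10 = 16) = 9 (attained at k = 1)
  C[2][2] = min over k of (A[2][0] + B[0][2] = 3 + 10 = 13, A[2][1] + B[1][2] = 5 + -2 = 3, A[2][2] + B[2][2] = 6 + 3 = 9) = 3 (attained at k = 1)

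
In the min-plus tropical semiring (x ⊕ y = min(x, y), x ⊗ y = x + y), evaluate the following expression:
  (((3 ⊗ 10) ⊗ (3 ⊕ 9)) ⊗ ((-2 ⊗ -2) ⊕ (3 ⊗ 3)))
(((3 ⊗ 10) ⊗ (3 ⊕ 9)) ⊗ ((-2 ⊗ -2) ⊕ (3 ⊗ 3))) = 12

Expand innermost to outermost. Recall ⊕ takes the minimum of its arguments and ⊗ takes their sum. Working out the expression (((3 ⊗ 10) ⊗ (3 ⊕ 9)) ⊗ ((-2 ⊗ -2) ⊕ (3 ⊗ 3))) gives 12.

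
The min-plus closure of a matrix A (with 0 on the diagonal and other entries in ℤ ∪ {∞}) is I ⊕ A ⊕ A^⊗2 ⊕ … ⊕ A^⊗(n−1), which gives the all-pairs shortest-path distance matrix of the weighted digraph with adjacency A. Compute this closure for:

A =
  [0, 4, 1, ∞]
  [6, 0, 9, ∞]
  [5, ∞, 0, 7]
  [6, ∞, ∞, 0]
Closure =
  [0, 4, 1, 8]
  [6, 0, 7, 14]
  [5, 9, 0, 7]
  [6, 10, 7, 0]

This is the Floyd-Warshall all-pairs shortest-path computation. For each intermediate vertex k = 0, 1, …, 3, update dist[i][j] ← min(dist[i][j], dist[i][k] + dist[k][j]). The final matrix gives, for each (i, j), the minimum total weight of any directed path from i to j (possibly empty when i = j).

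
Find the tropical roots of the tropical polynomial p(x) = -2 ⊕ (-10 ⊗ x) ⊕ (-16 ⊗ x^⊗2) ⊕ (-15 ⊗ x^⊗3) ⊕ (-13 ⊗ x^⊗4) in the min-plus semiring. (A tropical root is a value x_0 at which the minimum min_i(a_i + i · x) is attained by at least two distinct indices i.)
Roots: {-2, -1, 6, 8}

Each tropical root is a break point of the lower envelope of the lines y = a_i + i · x (there are 5 lines, with slopes 0, 1, ..., 4). Only the lines that attain the minimum somewhere contribute to roots; other lines are dominated. Here the surviving (envelope) indices are i = 4, i = 3, i = 2, i = 1, i = 0.
Intersections between consecutive envelope lines give the roots: for adjacent envelope indices i < j the intersection is x = (a_i − a_j) / (j − i). Reading off the sorted break points: {-2, -1, 6, 8}.
Verification: at each break x_0, at least two indices attain the minimum of min_i(a_i + i · x_0).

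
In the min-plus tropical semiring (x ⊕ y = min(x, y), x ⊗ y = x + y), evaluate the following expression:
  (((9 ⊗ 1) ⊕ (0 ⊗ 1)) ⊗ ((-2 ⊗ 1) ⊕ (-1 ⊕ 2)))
(((9 ⊗ 1) ⊕ (0 ⊗ 1)) ⊗ ((-2 ⊗ 1) ⊕ (-1 ⊕ 2))) = 0

Expand innermost to outermost. Recall ⊕ takes the minimum of its arguments and ⊗ takes their sum. Working out the expression (((9 ⊗ 1) ⊕ (0 ⊗ 1)) ⊗ ((-2 ⊗ 1) ⊕ (-1 ⊕ 2))) gives 0.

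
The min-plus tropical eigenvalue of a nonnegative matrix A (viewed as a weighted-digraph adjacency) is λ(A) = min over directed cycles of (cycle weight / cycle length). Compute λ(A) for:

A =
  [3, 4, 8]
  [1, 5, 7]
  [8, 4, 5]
λ(A) = 5/2

Enumerate directed cycles and compute their means (weight / length). Sample:
  cycle 0 → 0: weight = 3, length = 1, mean = 3/1 ≈ 3.000
  cycle 1 → 1: weight = 5, length = 1, mean = 5/1 ≈ 5.000
  cycle 2 → 2: weight = 5, length = 1, mean = 5/1 ≈ 5.000
  cycle 0 → 1 → 0: weight = 5, length = 2, mean = 5/2 ≈ 2.500
  cycle 0 → 2 → 0: weight = 16, length = 2, mean = 16/2 ≈ 8.000
  cycle 1 → 0 → 1: weight = 5, length = 2, mean = 5/2 ≈ 2.500
Minimum mean = 2.500, attained e.g. along the cycle 0 → 1 → 0 with weight 5 and length 2. So λ(A) = 5/2 = 5/2.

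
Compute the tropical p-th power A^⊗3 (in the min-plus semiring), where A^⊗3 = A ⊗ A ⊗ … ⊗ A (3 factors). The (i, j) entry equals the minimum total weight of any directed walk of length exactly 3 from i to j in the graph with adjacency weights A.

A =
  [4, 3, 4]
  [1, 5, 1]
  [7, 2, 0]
A^⊗3 =
  [7, 6, 4]
  [4, 3, 1]
  [3, 2, 0]

Each entry (A^⊗3)_ij equals the minimum over all length-3 walks i = v_0 → v_1 → … → v_3 = j of Σ_t A[v_t][v_{t+1}]. For example, for (i, j) = (0, 2) we minimise over 9 possible intermediate vertex sequences; the minimum is 4, attained along the walk 0 → 1 → 2 → 2.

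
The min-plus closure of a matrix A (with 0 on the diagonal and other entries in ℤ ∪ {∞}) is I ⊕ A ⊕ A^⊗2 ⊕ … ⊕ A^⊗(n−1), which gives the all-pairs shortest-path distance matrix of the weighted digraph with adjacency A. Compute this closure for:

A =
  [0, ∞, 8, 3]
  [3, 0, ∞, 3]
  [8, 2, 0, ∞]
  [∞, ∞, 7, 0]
Closure =
  [0, 10, 8, 3]
  [3, 0, 10, 3]
  [5, 2, 0, 5]
  [12, 9, 7, 0]

This is the Floyd-Warshall all-pairs shortest-path computation. For each intermediate vertex k = 0, 1, …, 3, update dist[i][j] ← min(dist[i][j], dist[i][k] + dist[k][j]). The final matrix gives, for each (i, j), the minimum total weight of any directed path from i to j (possibly empty when i = j).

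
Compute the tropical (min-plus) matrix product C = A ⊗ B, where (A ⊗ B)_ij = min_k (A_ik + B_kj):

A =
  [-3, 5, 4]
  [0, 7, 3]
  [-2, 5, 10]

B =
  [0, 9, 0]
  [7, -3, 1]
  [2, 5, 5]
A ⊗ B =
  [-3, 2, -3]
  [0, 4, 0]
  [-2, 2, -2]

Apply the min-plus product entry-by-entry:
  C[0][0] = min over k of (A[0][0] + B[0][0] = -3 + 0 = -3, A[0][1] + B[1][0] = 5 + 7 = 12, A[0][2] + B[2][0] = 4 + 2 = 6) = -3 (attained at k = 0)
  C[0][1] = min over k of (A[0][0] + B[0][1] = -3 + 9 = 6, A[0][1] + B[1][1] = 5 + -3 = 2, A[0][2] + B[2][1] = 4 + 5 = 9) = 2 (attained at k = 1)
  C[0][2] = min over k of (A[0][0] + B[0][2] = -3 + 0 = -3, A[0][1] + B[1][2] = 5 + 1 = 6, A[0][2] + B[2][2] = 4 + 5 = 9) = -3 (attained at k = 0)
  C[1][0] = min over k of (A[1][0] + B[0][0] = 0 + 0 = 0, A[1][1] + B[1][0] = 7 + 7 = 14, A[1][2] + B[2][0] = 3 + 2 = 5) = 0 (attained at k = 0)
  C[1][1] = min over k of (A[1][0] + B[0][1] = 0 + 9 = 9, A[1][1] + B[1][1] = 7 + -3 = 4, A[1][2] + B[2][1] = 3 + 5 = 8) = 4 (attained at k = 1)
  C[1][2] = min over k of (A[1][0] + B[0][2] = 0 + 0 = 0, A[1][1] + B[1][2] = 7 + 1 = 8, A[1][2] + B[2][2] = 3 + 5 = 8) = 0 (attained at k = 0)
  C[2][0] = min over k of (A[2][0] + B[0][0] = -2 + 0 = -2, A[2][1] + B[1][0] = 5 + 7 = 12, A[2][2] + B[2][0] = 10 + 2 = 12) = -2 (attained at k = 0)
  C[2][1] = min over k of (A[2][0] + B[0][1] = -2 + 9 = 7, A[2][1] + B[1][1] = 5 + -3 = 2, A[2][2] + B[2][1] = 10 + 5 = 15) = 2 (attained at k = 1)
  C[2][2] = min over k of (A[2][0] + B[0][2] = -2 + 0 = -2, A[2][1] + B[1][2] = 5 + 1 = 6, A[2][2] + B[2][2] = 10 + 5 = 15) = -2 (attained at k = 0)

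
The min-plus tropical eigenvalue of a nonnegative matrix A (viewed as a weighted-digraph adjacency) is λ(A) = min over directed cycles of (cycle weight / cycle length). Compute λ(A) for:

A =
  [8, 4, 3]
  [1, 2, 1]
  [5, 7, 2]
λ(A) = 2

Enumerate directed cycles and compute their means (weight / length). Sample:
  cycle 0 → 0: weight = 8, length = 1, mean = 8/1 ≈ 8.000
  cycle 1 → 1: weight = 2, length = 1, mean = 2/1 ≈ 2.000
  cycle 2 → 2: weight = 2, length = 1, mean = 2/1 ≈ 2.000
  cycle 0 → 1 → 0: weight = 5, length = 2, mean = 5/2 ≈ 2.500
  cycle 0 → 2 → 0: weight = 8, length = 2, mean = 8/2 ≈ 4.000
  cycle 1 → 0 → 1: weight = 5, length = 2, mean = 5/2 ≈ 2.500
Minimum mean = 2.000, attained e.g. along the cycle 1 → 1 with weight 2 and length 1. So λ(A) = 2/1 = 2.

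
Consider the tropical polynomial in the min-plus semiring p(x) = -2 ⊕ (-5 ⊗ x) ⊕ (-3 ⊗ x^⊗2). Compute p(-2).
p(-2) = -7

A tropical monomial a ⊗ x^⊗i evaluates to a + i · x. Evaluating each term at x = -2:
  Term 0 contributes -2 + 0 · -2 = -2
  Term 1 contributes -5 + 1 · -2 = -7
  Term 2 contributes -3 + 2 · -2 = -7
p(-2) = ⊕ of these = min[-2, -7, -7] = -7.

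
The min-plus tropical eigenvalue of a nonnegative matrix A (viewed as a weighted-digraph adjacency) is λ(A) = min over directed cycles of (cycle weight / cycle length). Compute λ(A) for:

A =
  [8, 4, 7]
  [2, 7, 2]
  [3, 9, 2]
λ(A) = 2

Enumerate directed cycles and compute their means (weight / length). Sample:
  cycle 0 → 0: weight = 8, length = 1, mean = 8/1 ≈ 8.000
  cycle 1 → 1: weight = 7, length = 1, mean = 7/1 ≈ 7.000
  cycle 2 → 2: weight = 2, length = 1, mean = 2/1 ≈ 2.000
  cycle 0 → 1 → 0: weight = 6, length = 2, mean = 6/2 ≈ 3.000
  cycle 0 → 2 → 0: weight = 10, length = 2, mean = 10/2 ≈ 5.000
  cycle 1 → 0 → 1: weight = 6, length = 2, mean = 6/2 ≈ 3.000
Minimum mean = 2.000, attained e.g. along the cycle 2 → 2 with weight 2 and length 1. So λ(A) = 2/1 = 2.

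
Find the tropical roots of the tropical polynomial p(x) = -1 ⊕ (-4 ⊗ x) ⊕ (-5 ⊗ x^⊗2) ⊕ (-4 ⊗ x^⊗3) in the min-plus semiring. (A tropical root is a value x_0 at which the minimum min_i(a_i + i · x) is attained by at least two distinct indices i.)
Roots: {-1, 1, 3}

Each tropical root is a break point of the lower envelope of the lines y = a_i + i · x (there are 4 lines, with slopes 0, 1, ..., 3). Only the lines that attain the minimum somewhere contribute to roots; other lines are dominated. Here the surviving (envelope) indices are i = 3, i = 2, i = 1, i = 0.
Intersections between consecutive envelope lines give the roots: for adjacent envelope indices i < j the intersection is x = (a_i − a_j) / (j − i). Reading off the sorted break points: {-1, 1, 3}.
Verification: at each break x_0, at least two indices attain the minimum of min_i(a_i + i · x_0).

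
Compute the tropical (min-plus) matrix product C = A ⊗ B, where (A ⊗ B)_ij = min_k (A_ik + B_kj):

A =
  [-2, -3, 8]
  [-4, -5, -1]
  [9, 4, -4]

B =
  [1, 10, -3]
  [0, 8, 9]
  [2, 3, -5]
A ⊗ B =
  [-3, 5, -5]
  [-5, 2, -7]
  [-2, -1, -9]

Apply the min-plus product entry-by-entry:
  C[0][0] = min over k of (A[0][0] + B[0][0] = -2 + 1 = -1, A[0][1] + B[1][0] = -3 + 0 = -3, A[0][2] + B[2][0] = 8 + 2 = 10) = -3 (attained at k = 1)
  C[0][1] = min over k of (A[0][0] + B[0][1] = -2 + 10 = 8, A[0][1] + B[1][1] = -3 + 8 = 5, A[0][2] + B[2][1] = 8 + 3 = 11) = 5 (attained at k = 1)
  C[0][2] = min over k of (A[0][0] + B[0][2] = -2 + -3 = -5, A[0][1] + B[1][2] = -3 + 9 = 6, A[0][2] + B[2][2] = 8 + -5 = 3) = -5 (attained at k = 0)
  C[1][0] = min over k of (A[1][0] + B[0][0] = -4 + 1 = -3, A[1][1] + B[1][0] = -5 + 0 = -5, A[1][2] + B[2][0] = -1 + 2 = 1) = -5 (attained at k = 1)
  C[1][1] = min over k of (A[1][0] + B[0][1] = -4 + 10 = 6, A[1][1] + B[1][1] = -5 + 8 = 3, A[1][2] + B[2][1] = -1 + 3 = 2) = 2 (attained at k = 2)
  C[1][2] = min over k of (A[1][0] + B[0][2] = -4 + -3 = -7, A[1][1] + B[1][2] = -5 + 9 = 4, A[1][2] + B[2][2] = -1 + -5 = -6) = -7 (attained at k = 0)
  C[2][0] = min over k of (A[2][0] + B[0][0] = 9 + 1 = 10, A[2][1] + B[1][0] = 4 + 0 = 4, A[2][2] + B[2][0] = -4 + 2 = -2) = -2 (attained at k = 2)
  C[2][1] = min over k of (A[2][0] + B[0][1] = 9 + 10 = 19, A[2][1] + B[1][1] = 4 + 8 = 12, A[2][2] + B[2][1] = -4 + 3 = -1) = -1 (attained at k = 2)
  C[2][2] = min over k of (A[2][0] + B[0][2] = 9 + -3 = 6, A[2][1] + B[1][2] = 4 + 9 = 13, A[2][2] + B[2][2] = -4 + -5 = -9) = -9 (attained at k = 2)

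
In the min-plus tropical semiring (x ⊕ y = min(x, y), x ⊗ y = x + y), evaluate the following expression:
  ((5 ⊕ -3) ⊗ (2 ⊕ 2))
((5 ⊕ -3) ⊗ (2 ⊕ 2)) = -1

Expand innermost to outermost. Recall ⊕ takes the minimum of its arguments and ⊗ takes their sum. Working out the expression ((5 ⊕ -3) ⊗ (2 ⊕ 2)) gives -1.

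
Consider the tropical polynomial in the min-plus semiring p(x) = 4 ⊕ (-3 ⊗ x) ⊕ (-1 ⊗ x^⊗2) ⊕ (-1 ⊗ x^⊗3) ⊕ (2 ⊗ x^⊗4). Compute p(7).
p(7) = 4

A tropical monomial a ⊗ x^⊗i evaluates to a + i · x. Evaluating each term at x = 7:
  Term 0 contributes 4 + 0 · 7 = 4
  Term 1 contributes -3 + 1 · 7 = 4
  Term 2 contributes -1 + 2 · 7 = 13
  Term 3 contributes -1 + 3 · 7 = 20
  Term 4 contributes 2 + 4 · 7 = 30
p(7) = ⊕ of these = min[4, 4, 13, 20, 30] = 4.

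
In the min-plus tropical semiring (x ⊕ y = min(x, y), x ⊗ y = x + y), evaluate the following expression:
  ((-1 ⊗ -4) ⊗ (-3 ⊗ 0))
((-1 ⊗ -4) ⊗ (-3 ⊗ 0)) = -8

Expand innermost to outermost. Recall ⊕ takes the minimum of its arguments and ⊗ takes their sum. Working out the expression ((-1 ⊗ -4) ⊗ (-3 ⊗ 0)) gives -8.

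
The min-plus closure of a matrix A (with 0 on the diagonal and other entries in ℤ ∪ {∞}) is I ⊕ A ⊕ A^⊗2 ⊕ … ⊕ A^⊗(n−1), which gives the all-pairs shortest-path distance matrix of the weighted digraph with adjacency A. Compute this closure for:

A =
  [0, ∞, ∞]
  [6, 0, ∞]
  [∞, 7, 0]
Closure =
  [0, ∞, ∞]
  [6, 0, ∞]
  [13, 7, 0]

This is the Floyd-Warshall all-pairs shortest-path computation. For each intermediate vertex k = 0, 1, …, 2, update dist[i][j] ← min(dist[i][j], dist[i][k] + dist[k][j]). The final matrix gives, for each (i, j), the minimum total weight of any directed path from i to j (possibly empty when i = j).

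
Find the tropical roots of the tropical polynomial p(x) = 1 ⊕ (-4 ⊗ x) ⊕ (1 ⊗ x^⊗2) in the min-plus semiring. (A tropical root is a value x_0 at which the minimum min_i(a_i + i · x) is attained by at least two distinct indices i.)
Roots: {-5, 5}

Each tropical root is a break point of the lower envelope of the lines y = a_i + i · x (there are 3 lines, with slopes 0, 1, ..., 2). Only the lines that attain the minimum somewhere contribute to roots; other lines are dominated. Here the surviving (envelope) indices are i = 2, i = 1, i = 0.
Intersections between consecutive envelope lines give the roots: for adjacent envelope indices i < j the intersection is x = (a_i − a_j) / (j − i). Reading off the sorted break points: {-5, 5}.
Verification: at each break x_0, at least two indices attain the minimum of min_i(a_i + i · x_0).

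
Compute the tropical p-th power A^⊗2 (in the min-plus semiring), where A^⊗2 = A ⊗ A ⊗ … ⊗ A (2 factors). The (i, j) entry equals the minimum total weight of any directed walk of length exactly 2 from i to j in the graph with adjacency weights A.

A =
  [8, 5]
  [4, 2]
A^⊗2 =
  [9, 7]
  [6, 4]

Each entry (A^⊗2)_ij equals the minimum over all length-2 walks i = v_0 → v_1 → … → v_2 = j of Σ_t A[v_t][v_{t+1}]. For example, for (i, j) = (0, 1) we minimise over 2 possible intermediate vertex sequences; the minimum is 7, attained along the walk 0 → 1 → 1.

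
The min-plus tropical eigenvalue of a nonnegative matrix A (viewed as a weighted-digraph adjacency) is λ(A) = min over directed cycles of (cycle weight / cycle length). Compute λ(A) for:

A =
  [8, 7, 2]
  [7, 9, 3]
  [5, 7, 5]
λ(A) = 7/2

Enumerate directed cycles and compute their means (weight / length). Sample:
  cycle 0 → 0: weight = 8, length = 1, mean = 8/1 ≈ 8.000
  cycle 1 → 1: weight = 9, length = 1, mean = 9/1 ≈ 9.000
  cycle 2 → 2: weight = 5, length = 1, mean = 5/1 ≈ 5.000
  cycle 0 → 1 → 0: weight = 14, length = 2, mean = 14/2 ≈ 7.000
  cycle 0 → 2 → 0: weight = 7, length = 2, mean = 7/2 ≈ 3.500
  cycle 1 → 0 → 1: weight = 14, length = 2, mean = 14/2 ≈ 7.000
Minimum mean = 3.500, attained e.g. along the cycle 0 → 2 → 0 with weight 7 and length 2. So λ(A) = 7/2 = 7/2.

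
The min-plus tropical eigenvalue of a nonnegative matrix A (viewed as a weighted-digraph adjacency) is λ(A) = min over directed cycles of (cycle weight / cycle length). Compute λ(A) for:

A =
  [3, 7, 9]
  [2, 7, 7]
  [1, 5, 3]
λ(A) = 3

Enumerate directed cycles and compute their means (weight / length). Sample:
  cycle 0 → 0: weight = 3, length = 1, mean = 3/1 ≈ 3.000
  cycle 1 → 1: weight = 7, length = 1, mean = 7/1 ≈ 7.000
  cycle 2 → 2: weight = 3, length = 1, mean = 3/1 ≈ 3.000
  cycle 0 → 1 → 0: weight = 9, length = 2, mean = 9/2 ≈ 4.500
  cycle 0 → 2 → 0: weight = 10, length = 2, mean = 10/2 ≈ 5.000
  cycle 1 → 0 → 1: weight = 9, length = 2, mean = 9/2 ≈ 4.500
Minimum mean = 3.000, attained e.g. along the cycle 0 → 0 with weight 3 and length 1. So λ(A) = 3/1 = 3.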